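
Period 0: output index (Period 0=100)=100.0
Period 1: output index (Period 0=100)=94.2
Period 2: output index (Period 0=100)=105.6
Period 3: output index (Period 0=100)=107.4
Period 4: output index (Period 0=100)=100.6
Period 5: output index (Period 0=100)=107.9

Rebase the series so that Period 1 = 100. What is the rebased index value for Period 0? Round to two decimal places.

106.16

Rebased(Period 0) = 100.0 / 94.2 × 100 = 106.1571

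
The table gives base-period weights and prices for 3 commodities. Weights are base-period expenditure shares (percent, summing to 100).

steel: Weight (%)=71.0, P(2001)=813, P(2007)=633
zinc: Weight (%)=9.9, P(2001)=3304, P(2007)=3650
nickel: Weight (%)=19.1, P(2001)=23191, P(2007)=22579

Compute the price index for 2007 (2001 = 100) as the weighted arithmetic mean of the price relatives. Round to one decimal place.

steel: 71.0 × (633/813) = 71.0 × 0.778598 = 55.2804
zinc: 9.9 × (3650/3304) = 9.9 × 1.104722 = 10.9367
nickel: 19.1 × (22579/23191) = 19.1 × 0.973610 = 18.5960
Index = Σ wᵢ·(p₁ᵢ/p₀ᵢ) = 55.2804 + 10.9367 + 18.5960 = 84.8131

84.8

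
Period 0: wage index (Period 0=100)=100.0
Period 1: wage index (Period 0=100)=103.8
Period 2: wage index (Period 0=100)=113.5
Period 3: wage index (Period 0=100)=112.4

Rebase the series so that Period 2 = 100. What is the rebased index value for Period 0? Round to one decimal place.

88.1

Rebased(Period 0) = 100.0 / 113.5 × 100 = 88.1057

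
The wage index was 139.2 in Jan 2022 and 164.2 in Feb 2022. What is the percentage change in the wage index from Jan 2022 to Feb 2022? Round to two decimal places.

Change = (164.2 − 139.2) / 139.2 × 100
       = 25.0 / 139.2 × 100 = 17.9598%

17.96%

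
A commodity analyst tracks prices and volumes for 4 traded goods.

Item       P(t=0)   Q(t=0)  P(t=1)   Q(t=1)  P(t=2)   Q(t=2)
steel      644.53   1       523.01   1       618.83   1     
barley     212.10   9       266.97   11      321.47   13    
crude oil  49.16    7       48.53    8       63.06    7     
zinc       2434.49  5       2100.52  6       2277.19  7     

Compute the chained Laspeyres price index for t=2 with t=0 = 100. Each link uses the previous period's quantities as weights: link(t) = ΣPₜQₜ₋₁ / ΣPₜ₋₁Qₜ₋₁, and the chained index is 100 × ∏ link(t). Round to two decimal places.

101.75

Link t=0→t=1:
ΣP(t=1)Q(t=0) = 523.01×1 + 266.97×9 + 48.53×7 + 2100.52×5 = 523.01 + 2402.73 + 339.71 + 10502.6 = 13768.05
ΣP(t=0)Q(t=0) = 644.53×1 + 212.10×9 + 49.16×7 + 2434.49×5 = 644.53 + 1908.9 + 344.12 + 12172.45 = 15070
link = 13768.05/15070 = 0.913607
Link t=1→t=2:
ΣP(t=2)Q(t=1) = 618.83×1 + 321.47×11 + 63.06×8 + 2277.19×6 = 618.83 + 3536.17 + 504.48 + 13663.14 = 18322.62
ΣP(t=1)Q(t=1) = 523.01×1 + 266.97×11 + 48.53×8 + 2100.52×6 = 523.01 + 2936.67 + 388.24 + 12603.12 = 16451.04
link = 18322.62/16451.04 = 1.113767
Chained index = 100 × 0.913607 × 1.113767 = 101.7544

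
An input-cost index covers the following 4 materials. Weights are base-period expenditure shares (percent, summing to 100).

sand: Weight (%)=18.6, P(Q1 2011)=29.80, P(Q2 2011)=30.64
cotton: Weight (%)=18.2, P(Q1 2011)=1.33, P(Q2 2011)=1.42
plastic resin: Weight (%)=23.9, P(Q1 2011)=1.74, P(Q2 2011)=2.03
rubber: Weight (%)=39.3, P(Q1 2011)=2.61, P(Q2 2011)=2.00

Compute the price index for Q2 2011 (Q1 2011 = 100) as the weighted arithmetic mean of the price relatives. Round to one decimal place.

96.6

sand: 18.6 × (30.64/29.80) = 18.6 × 1.028188 = 19.1243
cotton: 18.2 × (1.42/1.33) = 18.2 × 1.067669 = 19.4316
plastic resin: 23.9 × (2.03/1.74) = 23.9 × 1.166667 = 27.8833
rubber: 39.3 × (2.00/2.61) = 39.3 × 0.766284 = 30.1149
Index = Σ wᵢ·(p₁ᵢ/p₀ᵢ) = 19.1243 + 19.4316 + 27.8833 + 30.1149 = 96.5542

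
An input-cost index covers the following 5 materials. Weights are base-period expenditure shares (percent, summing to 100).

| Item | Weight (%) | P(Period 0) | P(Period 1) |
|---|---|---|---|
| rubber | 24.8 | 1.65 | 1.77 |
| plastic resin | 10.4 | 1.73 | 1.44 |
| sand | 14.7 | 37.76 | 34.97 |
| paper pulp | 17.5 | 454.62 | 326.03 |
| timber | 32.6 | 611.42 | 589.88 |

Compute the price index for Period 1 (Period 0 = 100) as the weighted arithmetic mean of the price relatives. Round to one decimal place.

92.9

rubber: 24.8 × (1.77/1.65) = 24.8 × 1.072727 = 26.6036
plastic resin: 10.4 × (1.44/1.73) = 10.4 × 0.832370 = 8.6566
sand: 14.7 × (34.97/37.76) = 14.7 × 0.926112 = 13.6139
paper pulp: 17.5 × (326.03/454.62) = 17.5 × 0.717148 = 12.5501
timber: 32.6 × (589.88/611.42) = 32.6 × 0.964771 = 31.4515
Index = Σ wᵢ·(p₁ᵢ/p₀ᵢ) = 26.6036 + 8.6566 + 13.6139 + 12.5501 + 31.4515 = 92.8758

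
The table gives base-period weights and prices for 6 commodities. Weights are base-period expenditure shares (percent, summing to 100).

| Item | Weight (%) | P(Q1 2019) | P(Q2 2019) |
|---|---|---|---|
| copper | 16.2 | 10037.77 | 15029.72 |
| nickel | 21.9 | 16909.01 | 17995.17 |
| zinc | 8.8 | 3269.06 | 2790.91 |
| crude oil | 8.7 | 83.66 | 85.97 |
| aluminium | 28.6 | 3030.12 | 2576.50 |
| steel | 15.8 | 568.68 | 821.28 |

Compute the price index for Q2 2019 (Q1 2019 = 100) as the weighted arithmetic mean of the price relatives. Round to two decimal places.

111.15

copper: 16.2 × (15029.72/10037.77) = 16.2 × 1.497317 = 24.2565
nickel: 21.9 × (17995.17/16909.01) = 21.9 × 1.064236 = 23.3068
zinc: 8.8 × (2790.91/3269.06) = 8.8 × 0.853735 = 7.5129
crude oil: 8.7 × (85.97/83.66) = 8.7 × 1.027612 = 8.9402
aluminium: 28.6 × (2576.50/3030.12) = 28.6 × 0.850296 = 24.3185
steel: 15.8 × (821.28/568.68) = 15.8 × 1.444187 = 22.8181
Index = Σ wᵢ·(p₁ᵢ/p₀ᵢ) = 24.2565 + 23.3068 + 7.5129 + 8.9402 + 24.3185 + 22.8181 = 111.1530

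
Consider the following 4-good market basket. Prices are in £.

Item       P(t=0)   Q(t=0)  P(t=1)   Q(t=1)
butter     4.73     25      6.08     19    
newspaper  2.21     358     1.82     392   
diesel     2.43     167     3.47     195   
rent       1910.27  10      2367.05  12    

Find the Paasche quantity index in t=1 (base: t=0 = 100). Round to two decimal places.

Paasche quantity index uses current-period prices as weights.
ΣP(t=1)·Q(t=1) = 6.08×19 + 1.82×392 + 3.47×195 + 2367.05×12 = 115.52 + 713.44 + 676.65 + 28404.6 = 29910.21
ΣP(t=1)·Q(t=0) = 6.08×25 + 1.82×358 + 3.47×167 + 2367.05×10 = 152 + 651.56 + 579.49 + 23670.5 = 25053.55
Index = 29910.21 / 25053.55 × 100 = 119.3851

119.39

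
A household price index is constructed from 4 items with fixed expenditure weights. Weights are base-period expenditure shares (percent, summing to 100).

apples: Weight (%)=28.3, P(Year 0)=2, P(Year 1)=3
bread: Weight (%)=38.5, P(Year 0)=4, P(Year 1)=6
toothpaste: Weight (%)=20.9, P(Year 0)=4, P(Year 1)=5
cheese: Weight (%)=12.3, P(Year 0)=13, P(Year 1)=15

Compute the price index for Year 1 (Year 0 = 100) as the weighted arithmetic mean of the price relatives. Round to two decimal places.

140.52

apples: 28.3 × (3/2) = 28.3 × 1.500000 = 42.4500
bread: 38.5 × (6/4) = 38.5 × 1.500000 = 57.7500
toothpaste: 20.9 × (5/4) = 20.9 × 1.250000 = 26.1250
cheese: 12.3 × (15/13) = 12.3 × 1.153846 = 14.1923
Index = Σ wᵢ·(p₁ᵢ/p₀ᵢ) = 42.4500 + 57.7500 + 26.1250 + 14.1923 = 140.5173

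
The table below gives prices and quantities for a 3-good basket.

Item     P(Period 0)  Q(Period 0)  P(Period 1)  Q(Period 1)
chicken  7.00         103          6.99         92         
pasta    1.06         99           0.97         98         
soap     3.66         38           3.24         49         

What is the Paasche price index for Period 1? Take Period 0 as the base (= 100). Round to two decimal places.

Paasche price index uses current-period quantities as weights.
ΣP(Period 1)·Q(Period 1) = 6.99×92 + 0.97×98 + 3.24×49 = 643.08 + 95.06 + 158.76 = 896.9
ΣP(Period 0)·Q(Period 1) = 7.00×92 + 1.06×98 + 3.66×49 = 644 + 103.88 + 179.34 = 927.22
Index = 896.9 / 927.22 × 100 = 96.7300

96.73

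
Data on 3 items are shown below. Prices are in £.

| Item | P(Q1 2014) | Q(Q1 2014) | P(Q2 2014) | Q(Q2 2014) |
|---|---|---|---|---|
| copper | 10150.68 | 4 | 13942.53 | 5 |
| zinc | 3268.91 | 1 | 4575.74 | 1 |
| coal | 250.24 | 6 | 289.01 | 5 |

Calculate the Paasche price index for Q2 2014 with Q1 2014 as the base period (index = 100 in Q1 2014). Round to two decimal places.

137.02

Paasche price index uses current-period quantities as weights.
ΣP(Q2 2014)·Q(Q2 2014) = 13942.53×5 + 4575.74×1 + 289.01×5 = 69712.65 + 4575.74 + 1445.05 = 75733.44
ΣP(Q1 2014)·Q(Q2 2014) = 10150.68×5 + 3268.91×1 + 250.24×5 = 50753.4 + 3268.91 + 1251.2 = 55273.51
Index = 75733.44 / 55273.51 × 100 = 137.0158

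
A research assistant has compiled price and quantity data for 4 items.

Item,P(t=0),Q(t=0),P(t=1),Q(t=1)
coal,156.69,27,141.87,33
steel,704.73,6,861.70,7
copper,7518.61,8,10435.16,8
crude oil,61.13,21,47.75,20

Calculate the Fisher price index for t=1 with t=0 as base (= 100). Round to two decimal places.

Laspeyres component (base-period weights):
ΣP(t=1)Q(t=0) = 141.87×27 + 861.70×6 + 10435.16×8 + 47.75×21 = 3830.49 + 5170.2 + 83481.28 + 1002.75 = 93484.72
ΣP(t=0)Q(t=0) = 156.69×27 + 704.73×6 + 7518.61×8 + 61.13×21 = 4230.63 + 4228.38 + 60148.88 + 1283.73 = 69891.62
L = 93484.72 / 69891.62 × 100 = 133.7567
Paasche component (current-period weights):
ΣP(t=1)Q(t=1) = 141.87×33 + 861.70×7 + 10435.16×8 + 47.75×20 = 4681.71 + 6031.9 + 83481.28 + 955 = 95149.89
ΣP(t=0)Q(t=1) = 156.69×33 + 704.73×7 + 7518.61×8 + 61.13×20 = 5170.77 + 4933.11 + 60148.88 + 1222.6 = 71475.36
P = 95149.89 / 71475.36 × 100 = 133.1226
Fisher = √(L × P) = √(133.7567 × 133.1226) = 133.4393

133.44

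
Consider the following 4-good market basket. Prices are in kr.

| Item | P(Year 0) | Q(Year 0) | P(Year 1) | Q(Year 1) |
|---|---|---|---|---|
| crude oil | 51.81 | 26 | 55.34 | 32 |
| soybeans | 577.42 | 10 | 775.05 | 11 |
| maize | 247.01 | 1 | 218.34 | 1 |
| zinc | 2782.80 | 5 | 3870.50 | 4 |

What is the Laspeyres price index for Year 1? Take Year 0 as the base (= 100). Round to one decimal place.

Laspeyres price index uses base-period quantities as weights.
ΣP(Year 1)·Q(Year 0) = 55.34×26 + 775.05×10 + 218.34×1 + 3870.50×5 = 1438.84 + 7750.5 + 218.34 + 19352.5 = 28760.18
ΣP(Year 0)·Q(Year 0) = 51.81×26 + 577.42×10 + 247.01×1 + 2782.80×5 = 1347.06 + 5774.2 + 247.01 + 13914 = 21282.27
Index = 28760.18 / 21282.27 × 100 = 135.1368

135.1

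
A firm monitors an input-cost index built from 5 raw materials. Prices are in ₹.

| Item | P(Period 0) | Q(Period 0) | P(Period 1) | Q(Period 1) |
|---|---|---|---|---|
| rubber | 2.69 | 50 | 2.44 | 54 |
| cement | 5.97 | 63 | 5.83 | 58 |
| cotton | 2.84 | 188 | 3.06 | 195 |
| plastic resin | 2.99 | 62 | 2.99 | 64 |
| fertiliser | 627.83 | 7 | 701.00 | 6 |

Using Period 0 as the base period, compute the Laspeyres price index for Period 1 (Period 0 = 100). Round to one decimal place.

109.5

Laspeyres price index uses base-period quantities as weights.
ΣP(Period 1)·Q(Period 0) = 2.44×50 + 5.83×63 + 3.06×188 + 2.99×62 + 701.00×7 = 122 + 367.29 + 575.28 + 185.38 + 4907 = 6156.95
ΣP(Period 0)·Q(Period 0) = 2.69×50 + 5.97×63 + 2.84×188 + 2.99×62 + 627.83×7 = 134.5 + 376.11 + 533.92 + 185.38 + 4394.81 = 5624.72
Index = 6156.95 / 5624.72 × 100 = 109.4623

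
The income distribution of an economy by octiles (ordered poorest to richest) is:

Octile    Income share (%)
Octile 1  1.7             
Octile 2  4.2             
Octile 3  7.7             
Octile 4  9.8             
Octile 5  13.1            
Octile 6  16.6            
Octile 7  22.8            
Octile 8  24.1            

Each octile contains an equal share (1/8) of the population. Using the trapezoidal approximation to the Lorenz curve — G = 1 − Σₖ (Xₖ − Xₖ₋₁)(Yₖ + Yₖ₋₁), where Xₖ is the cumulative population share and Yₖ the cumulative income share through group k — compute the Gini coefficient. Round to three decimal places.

0.350

Cumulative income shares Yₖ: 0.0170, 0.0590, 0.1360, 0.2340, 0.3650, 0.5310, 0.7590, 1.0000
Σ (Xₖ−Xₖ₋₁)(Yₖ+Yₖ₋₁) = (1/8)(0.0170+0.0000) + (1/8)(0.0590+0.0170) + (1/8)(0.1360+0.0590) + (1/8)(0.2340+0.1360) + (1/8)(0.3650+0.2340) + (1/8)(0.5310+0.3650) + (1/8)(0.7590+0.5310) + (1/8)(1.0000+0.7590)
  = 0.0021 + 0.0095 + 0.0244 + 0.0462 + 0.0749 + 0.1120 + 0.1613 + 0.2199 = 0.6502
G = 1 − 0.6502 = 0.3498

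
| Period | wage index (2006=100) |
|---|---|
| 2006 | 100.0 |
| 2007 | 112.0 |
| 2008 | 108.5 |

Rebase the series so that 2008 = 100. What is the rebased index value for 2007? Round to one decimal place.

Rebased(2007) = 112.0 / 108.5 × 100 = 103.2258

103.2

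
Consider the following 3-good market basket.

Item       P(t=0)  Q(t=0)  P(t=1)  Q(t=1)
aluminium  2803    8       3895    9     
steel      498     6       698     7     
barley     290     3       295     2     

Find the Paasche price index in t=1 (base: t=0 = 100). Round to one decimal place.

Paasche price index uses current-period quantities as weights.
ΣP(t=1)·Q(t=1) = 3895×9 + 698×7 + 295×2 = 35055 + 4886 + 590 = 40531
ΣP(t=0)·Q(t=1) = 2803×9 + 498×7 + 290×2 = 25227 + 3486 + 580 = 29293
Index = 40531 / 29293 × 100 = 138.3641

138.4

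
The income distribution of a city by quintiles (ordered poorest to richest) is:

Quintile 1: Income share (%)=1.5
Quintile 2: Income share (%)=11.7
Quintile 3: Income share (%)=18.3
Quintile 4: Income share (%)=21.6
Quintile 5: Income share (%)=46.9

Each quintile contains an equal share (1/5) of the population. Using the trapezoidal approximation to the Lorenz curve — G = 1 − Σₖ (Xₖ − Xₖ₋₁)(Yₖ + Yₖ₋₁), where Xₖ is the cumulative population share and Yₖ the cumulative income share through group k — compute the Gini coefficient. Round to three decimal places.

0.403

Cumulative income shares Yₖ: 0.0150, 0.1320, 0.3150, 0.5310, 1.0000
Σ (Xₖ−Xₖ₋₁)(Yₖ+Yₖ₋₁) = (1/5)(0.0150+0.0000) + (1/5)(0.1320+0.0150) + (1/5)(0.3150+0.1320) + (1/5)(0.5310+0.3150) + (1/5)(1.0000+0.5310)
  = 0.0030 + 0.0294 + 0.0894 + 0.1692 + 0.3062 = 0.5972
G = 1 − 0.5972 = 0.4028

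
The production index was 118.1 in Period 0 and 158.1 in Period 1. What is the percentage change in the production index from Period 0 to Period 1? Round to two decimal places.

Change = (158.1 − 118.1) / 118.1 × 100
       = 40.0 / 118.1 × 100 = 33.8696%

33.87%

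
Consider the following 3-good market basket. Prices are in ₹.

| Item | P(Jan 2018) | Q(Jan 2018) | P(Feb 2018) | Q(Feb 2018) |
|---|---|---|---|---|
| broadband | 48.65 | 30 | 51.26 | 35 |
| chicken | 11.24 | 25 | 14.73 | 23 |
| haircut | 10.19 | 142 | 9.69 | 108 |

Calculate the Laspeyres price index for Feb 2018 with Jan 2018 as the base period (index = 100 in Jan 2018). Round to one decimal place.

103.0

Laspeyres price index uses base-period quantities as weights.
ΣP(Feb 2018)·Q(Jan 2018) = 51.26×30 + 14.73×25 + 9.69×142 = 1537.8 + 368.25 + 1375.98 = 3282.03
ΣP(Jan 2018)·Q(Jan 2018) = 48.65×30 + 11.24×25 + 10.19×142 = 1459.5 + 281 + 1446.98 = 3187.48
Index = 3282.03 / 3187.48 × 100 = 102.9663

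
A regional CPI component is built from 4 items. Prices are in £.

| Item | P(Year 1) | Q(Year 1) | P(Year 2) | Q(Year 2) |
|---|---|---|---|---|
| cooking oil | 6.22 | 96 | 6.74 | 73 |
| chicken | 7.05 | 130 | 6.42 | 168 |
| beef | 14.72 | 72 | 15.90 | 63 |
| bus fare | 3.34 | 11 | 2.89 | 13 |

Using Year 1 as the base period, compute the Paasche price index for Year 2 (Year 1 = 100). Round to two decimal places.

Paasche price index uses current-period quantities as weights.
ΣP(Year 2)·Q(Year 2) = 6.74×73 + 6.42×168 + 15.90×63 + 2.89×13 = 492.02 + 1078.56 + 1001.7 + 37.57 = 2609.85
ΣP(Year 1)·Q(Year 2) = 6.22×73 + 7.05×168 + 14.72×63 + 3.34×13 = 454.06 + 1184.4 + 927.36 + 43.42 = 2609.24
Index = 2609.85 / 2609.24 × 100 = 100.0234

100.02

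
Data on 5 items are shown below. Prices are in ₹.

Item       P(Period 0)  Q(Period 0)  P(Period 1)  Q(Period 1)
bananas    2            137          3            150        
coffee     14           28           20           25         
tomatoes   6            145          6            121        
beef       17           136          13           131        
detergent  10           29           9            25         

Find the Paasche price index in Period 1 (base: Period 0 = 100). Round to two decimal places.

Paasche price index uses current-period quantities as weights.
ΣP(Period 1)·Q(Period 1) = 3×150 + 20×25 + 6×121 + 13×131 + 9×25 = 450 + 500 + 726 + 1703 + 225 = 3604
ΣP(Period 0)·Q(Period 1) = 2×150 + 14×25 + 6×121 + 17×131 + 10×25 = 300 + 350 + 726 + 2227 + 250 = 3853
Index = 3604 / 3853 × 100 = 93.5375

93.54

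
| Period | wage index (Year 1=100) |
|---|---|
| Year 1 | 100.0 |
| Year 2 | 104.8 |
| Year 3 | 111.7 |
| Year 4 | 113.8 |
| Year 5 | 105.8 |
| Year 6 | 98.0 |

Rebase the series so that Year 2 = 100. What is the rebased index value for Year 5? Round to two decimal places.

Rebased(Year 5) = 105.8 / 104.8 × 100 = 100.9542

100.95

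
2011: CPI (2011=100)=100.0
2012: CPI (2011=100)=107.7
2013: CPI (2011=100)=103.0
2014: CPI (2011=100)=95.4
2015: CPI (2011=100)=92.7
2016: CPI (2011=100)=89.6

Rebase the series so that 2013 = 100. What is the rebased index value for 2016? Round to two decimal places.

86.99

Rebased(2016) = 89.6 / 103.0 × 100 = 86.9903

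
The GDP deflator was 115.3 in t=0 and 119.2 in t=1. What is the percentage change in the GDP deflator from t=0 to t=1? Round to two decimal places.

Change = (119.2 − 115.3) / 115.3 × 100
       = 3.9 / 115.3 × 100 = 3.3825%

3.38%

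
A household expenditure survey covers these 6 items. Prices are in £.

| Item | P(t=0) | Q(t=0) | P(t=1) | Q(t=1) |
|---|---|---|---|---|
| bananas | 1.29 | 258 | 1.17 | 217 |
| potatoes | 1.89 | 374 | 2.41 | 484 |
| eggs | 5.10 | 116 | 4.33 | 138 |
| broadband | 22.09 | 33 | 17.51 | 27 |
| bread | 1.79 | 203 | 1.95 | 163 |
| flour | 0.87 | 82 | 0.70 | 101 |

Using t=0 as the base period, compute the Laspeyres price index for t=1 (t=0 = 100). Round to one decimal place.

97.9

Laspeyres price index uses base-period quantities as weights.
ΣP(t=1)·Q(t=0) = 1.17×258 + 2.41×374 + 4.33×116 + 17.51×33 + 1.95×203 + 0.70×82 = 301.86 + 901.34 + 502.28 + 577.83 + 395.85 + 57.4 = 2736.56
ΣP(t=0)·Q(t=0) = 1.29×258 + 1.89×374 + 5.10×116 + 22.09×33 + 1.79×203 + 0.87×82 = 332.82 + 706.86 + 591.6 + 728.97 + 363.37 + 71.34 = 2794.96
Index = 2736.56 / 2794.96 × 100 = 97.9105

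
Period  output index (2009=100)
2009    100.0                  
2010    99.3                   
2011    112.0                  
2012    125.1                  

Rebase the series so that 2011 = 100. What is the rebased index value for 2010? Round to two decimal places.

Rebased(2010) = 99.3 / 112.0 × 100 = 88.6607

88.66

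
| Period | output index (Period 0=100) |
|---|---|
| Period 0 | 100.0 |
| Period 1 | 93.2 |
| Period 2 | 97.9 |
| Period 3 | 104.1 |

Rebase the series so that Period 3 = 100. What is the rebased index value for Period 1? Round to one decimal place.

89.5

Rebased(Period 1) = 93.2 / 104.1 × 100 = 89.5293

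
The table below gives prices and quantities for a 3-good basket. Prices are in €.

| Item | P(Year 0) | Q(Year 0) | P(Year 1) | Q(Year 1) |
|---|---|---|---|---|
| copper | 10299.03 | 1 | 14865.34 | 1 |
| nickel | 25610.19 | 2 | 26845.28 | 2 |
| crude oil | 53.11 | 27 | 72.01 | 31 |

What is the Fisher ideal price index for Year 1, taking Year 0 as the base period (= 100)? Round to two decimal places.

Laspeyres component (base-period weights):
ΣP(Year 1)Q(Year 0) = 14865.34×1 + 26845.28×2 + 72.01×27 = 14865.34 + 53690.56 + 1944.27 = 70500.17
ΣP(Year 0)Q(Year 0) = 10299.03×1 + 25610.19×2 + 53.11×27 = 10299.03 + 51220.38 + 1433.97 = 62953.38
L = 70500.17 / 62953.38 × 100 = 111.9879
Paasche component (current-period weights):
ΣP(Year 1)Q(Year 1) = 14865.34×1 + 26845.28×2 + 72.01×31 = 14865.34 + 53690.56 + 2232.31 = 70788.21
ΣP(Year 0)Q(Year 1) = 10299.03×1 + 25610.19×2 + 53.11×31 = 10299.03 + 51220.38 + 1646.41 = 63165.82
P = 70788.21 / 63165.82 × 100 = 112.0673
Fisher = √(L × P) = √(111.9879 × 112.0673) = 112.0276

112.03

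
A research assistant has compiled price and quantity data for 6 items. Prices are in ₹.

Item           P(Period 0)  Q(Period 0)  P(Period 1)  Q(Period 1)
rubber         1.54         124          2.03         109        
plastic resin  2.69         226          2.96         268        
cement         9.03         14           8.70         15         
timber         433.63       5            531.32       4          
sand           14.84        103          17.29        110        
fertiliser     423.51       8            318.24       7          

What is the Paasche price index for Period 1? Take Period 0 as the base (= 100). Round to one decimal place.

Paasche price index uses current-period quantities as weights.
ΣP(Period 1)·Q(Period 1) = 2.03×109 + 2.96×268 + 8.70×15 + 531.32×4 + 17.29×110 + 318.24×7 = 221.27 + 793.28 + 130.5 + 2125.28 + 1901.9 + 2227.68 = 7399.91
ΣP(Period 0)·Q(Period 1) = 1.54×109 + 2.69×268 + 9.03×15 + 433.63×4 + 14.84×110 + 423.51×7 = 167.86 + 720.92 + 135.45 + 1734.52 + 1632.4 + 2964.57 = 7355.72
Index = 7399.91 / 7355.72 × 100 = 100.6008

100.6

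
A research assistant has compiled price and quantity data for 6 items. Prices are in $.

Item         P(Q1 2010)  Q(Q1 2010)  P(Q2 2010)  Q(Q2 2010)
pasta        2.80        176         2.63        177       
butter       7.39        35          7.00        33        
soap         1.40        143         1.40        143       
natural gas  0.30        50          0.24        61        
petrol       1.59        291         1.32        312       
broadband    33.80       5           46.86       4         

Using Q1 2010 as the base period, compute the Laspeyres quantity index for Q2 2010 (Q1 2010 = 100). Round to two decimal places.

Laspeyres quantity index uses base-period prices as weights.
ΣP(Q1 2010)·Q(Q2 2010) = 2.80×177 + 7.39×33 + 1.40×143 + 0.30×61 + 1.59×312 + 33.80×4 = 495.6 + 243.87 + 200.2 + 18.3 + 496.08 + 135.2 = 1589.25
ΣP(Q1 2010)·Q(Q1 2010) = 2.80×176 + 7.39×35 + 1.40×143 + 0.30×50 + 1.59×291 + 33.80×5 = 492.8 + 258.65 + 200.2 + 15 + 462.69 + 169 = 1598.34
Index = 1589.25 / 1598.34 × 100 = 99.4313

99.43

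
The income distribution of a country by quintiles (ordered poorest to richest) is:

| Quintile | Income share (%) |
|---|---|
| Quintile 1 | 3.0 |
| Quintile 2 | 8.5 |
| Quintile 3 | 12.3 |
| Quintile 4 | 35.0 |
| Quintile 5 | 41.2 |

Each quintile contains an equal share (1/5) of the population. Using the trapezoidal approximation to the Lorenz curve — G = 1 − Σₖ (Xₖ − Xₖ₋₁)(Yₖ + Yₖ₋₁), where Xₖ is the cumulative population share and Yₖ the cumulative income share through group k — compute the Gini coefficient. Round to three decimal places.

0.412

Cumulative income shares Yₖ: 0.0300, 0.1150, 0.2380, 0.5880, 1.0000
Σ (Xₖ−Xₖ₋₁)(Yₖ+Yₖ₋₁) = (1/5)(0.0300+0.0000) + (1/5)(0.1150+0.0300) + (1/5)(0.2380+0.1150) + (1/5)(0.5880+0.2380) + (1/5)(1.0000+0.5880)
  = 0.0060 + 0.0290 + 0.0706 + 0.1652 + 0.3176 = 0.5884
G = 1 − 0.5884 = 0.4116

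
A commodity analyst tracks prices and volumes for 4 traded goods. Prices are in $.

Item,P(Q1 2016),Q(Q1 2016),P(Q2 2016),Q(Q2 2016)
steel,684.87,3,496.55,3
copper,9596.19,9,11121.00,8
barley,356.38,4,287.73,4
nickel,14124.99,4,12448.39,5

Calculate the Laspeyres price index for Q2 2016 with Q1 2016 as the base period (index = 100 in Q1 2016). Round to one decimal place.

Laspeyres price index uses base-period quantities as weights.
ΣP(Q2 2016)·Q(Q1 2016) = 496.55×3 + 11121.00×9 + 287.73×4 + 12448.39×4 = 1489.65 + 100089 + 1150.92 + 49793.56 = 152523.13
ΣP(Q1 2016)·Q(Q1 2016) = 684.87×3 + 9596.19×9 + 356.38×4 + 14124.99×4 = 2054.61 + 86365.71 + 1425.52 + 56499.96 = 146345.8
Index = 152523.13 / 146345.8 × 100 = 104.2211

104.2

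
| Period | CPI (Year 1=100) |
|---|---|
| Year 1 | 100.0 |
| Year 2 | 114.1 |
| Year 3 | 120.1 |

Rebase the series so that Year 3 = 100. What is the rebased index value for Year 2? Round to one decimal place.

95.0

Rebased(Year 2) = 114.1 / 120.1 × 100 = 95.0042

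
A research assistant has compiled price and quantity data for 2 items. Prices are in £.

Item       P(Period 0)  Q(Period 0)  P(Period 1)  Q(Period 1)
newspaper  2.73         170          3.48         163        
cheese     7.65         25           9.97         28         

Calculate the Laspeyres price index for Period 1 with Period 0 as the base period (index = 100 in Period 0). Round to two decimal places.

128.31

Laspeyres price index uses base-period quantities as weights.
ΣP(Period 1)·Q(Period 0) = 3.48×170 + 9.97×25 = 591.6 + 249.25 = 840.85
ΣP(Period 0)·Q(Period 0) = 2.73×170 + 7.65×25 = 464.1 + 191.25 = 655.35
Index = 840.85 / 655.35 × 100 = 128.3055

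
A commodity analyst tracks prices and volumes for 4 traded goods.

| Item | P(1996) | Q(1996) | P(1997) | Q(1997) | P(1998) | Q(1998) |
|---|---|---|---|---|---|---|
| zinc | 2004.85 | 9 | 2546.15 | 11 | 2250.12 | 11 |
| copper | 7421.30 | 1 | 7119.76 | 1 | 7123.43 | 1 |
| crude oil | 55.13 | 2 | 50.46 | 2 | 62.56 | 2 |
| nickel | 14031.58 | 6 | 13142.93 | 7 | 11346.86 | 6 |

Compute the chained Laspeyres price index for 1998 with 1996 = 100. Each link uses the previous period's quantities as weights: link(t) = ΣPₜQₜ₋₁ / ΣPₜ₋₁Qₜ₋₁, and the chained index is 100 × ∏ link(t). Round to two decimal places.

Link 1996→1997:
ΣP(1997)Q(1996) = 2546.15×9 + 7119.76×1 + 50.46×2 + 13142.93×6 = 22915.35 + 7119.76 + 100.92 + 78857.58 = 108993.61
ΣP(1996)Q(1996) = 2004.85×9 + 7421.30×1 + 55.13×2 + 14031.58×6 = 18043.65 + 7421.3 + 110.26 + 84189.48 = 109764.69
link = 108993.61/109764.69 = 0.992975
Link 1997→1998:
ΣP(1998)Q(1997) = 2250.12×11 + 7123.43×1 + 62.56×2 + 11346.86×7 = 24751.32 + 7123.43 + 125.12 + 79428.02 = 111427.89
ΣP(1997)Q(1997) = 2546.15×11 + 7119.76×1 + 50.46×2 + 13142.93×7 = 28007.65 + 7119.76 + 100.92 + 92000.51 = 127228.84
link = 111427.89/127228.84 = 0.875807
Chained index = 100 × 0.992975 × 0.875807 = 86.9654

86.97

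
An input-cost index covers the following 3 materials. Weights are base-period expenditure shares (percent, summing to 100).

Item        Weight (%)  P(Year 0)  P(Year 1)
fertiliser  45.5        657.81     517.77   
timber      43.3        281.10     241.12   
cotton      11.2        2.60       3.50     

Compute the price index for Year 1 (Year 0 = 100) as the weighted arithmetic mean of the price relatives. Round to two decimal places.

fertiliser: 45.5 × (517.77/657.81) = 45.5 × 0.787112 = 35.8136
timber: 43.3 × (241.12/281.10) = 43.3 × 0.857773 = 37.1416
cotton: 11.2 × (3.50/2.60) = 11.2 × 1.346154 = 15.0769
Index = Σ wᵢ·(p₁ᵢ/p₀ᵢ) = 35.8136 + 37.1416 + 15.0769 = 88.0321

88.03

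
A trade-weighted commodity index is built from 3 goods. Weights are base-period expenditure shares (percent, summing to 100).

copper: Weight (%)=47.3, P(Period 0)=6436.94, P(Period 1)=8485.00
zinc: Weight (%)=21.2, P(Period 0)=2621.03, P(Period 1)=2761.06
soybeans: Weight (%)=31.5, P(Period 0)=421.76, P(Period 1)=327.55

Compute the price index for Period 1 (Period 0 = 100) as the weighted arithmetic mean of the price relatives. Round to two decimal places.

copper: 47.3 × (8485.00/6436.94) = 47.3 × 1.318173 = 62.3496
zinc: 21.2 × (2761.06/2621.03) = 21.2 × 1.053426 = 22.3326
soybeans: 31.5 × (327.55/421.76) = 31.5 × 0.776627 = 24.4637
Index = Σ wᵢ·(p₁ᵢ/p₀ᵢ) = 62.3496 + 22.3326 + 24.4637 = 109.1459

109.15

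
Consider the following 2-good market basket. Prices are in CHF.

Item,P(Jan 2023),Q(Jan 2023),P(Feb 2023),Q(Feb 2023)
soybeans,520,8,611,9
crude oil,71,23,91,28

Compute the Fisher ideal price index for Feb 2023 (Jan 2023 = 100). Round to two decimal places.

120.59

Laspeyres component (base-period weights):
ΣP(Feb 2023)Q(Jan 2023) = 611×8 + 91×23 = 4888 + 2093 = 6981
ΣP(Jan 2023)Q(Jan 2023) = 520×8 + 71×23 = 4160 + 1633 = 5793
L = 6981 / 5793 × 100 = 120.5075
Paasche component (current-period weights):
ΣP(Feb 2023)Q(Feb 2023) = 611×9 + 91×28 = 5499 + 2548 = 8047
ΣP(Jan 2023)Q(Feb 2023) = 520×9 + 71×28 = 4680 + 1988 = 6668
P = 8047 / 6668 × 100 = 120.6809
Fisher = √(L × P) = √(120.5075 × 120.6809) = 120.5942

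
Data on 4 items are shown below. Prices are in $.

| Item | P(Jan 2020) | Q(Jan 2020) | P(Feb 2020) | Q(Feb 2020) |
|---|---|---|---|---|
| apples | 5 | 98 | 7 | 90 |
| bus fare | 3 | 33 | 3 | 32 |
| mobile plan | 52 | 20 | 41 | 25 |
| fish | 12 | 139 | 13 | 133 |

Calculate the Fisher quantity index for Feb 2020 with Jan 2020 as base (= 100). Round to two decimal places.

Laspeyres component (base-period weights):
ΣP(Jan 2020)Q(Feb 2020) = 5×90 + 3×32 + 52×25 + 12×133 = 450 + 96 + 1300 + 1596 = 3442
ΣP(Jan 2020)Q(Jan 2020) = 5×98 + 3×33 + 52×20 + 12×139 = 490 + 99 + 1040 + 1668 = 3297
L = 3442 / 3297 × 100 = 104.3979
Paasche component (current-period weights):
ΣP(Feb 2020)Q(Feb 2020) = 7×90 + 3×32 + 41×25 + 13×133 = 630 + 96 + 1025 + 1729 = 3480
ΣP(Feb 2020)Q(Jan 2020) = 7×98 + 3×33 + 41×20 + 13×139 = 686 + 99 + 820 + 1807 = 3412
P = 3480 / 3412 × 100 = 101.9930
Fisher = √(L × P) = √(104.3979 × 101.9930) = 103.1884

103.19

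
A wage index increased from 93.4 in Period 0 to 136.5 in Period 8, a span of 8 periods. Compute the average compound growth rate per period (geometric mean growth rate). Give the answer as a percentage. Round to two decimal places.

4.86%

Growth factor = (136.5/93.4)^(1/8) = (1.461456)^(1/8) = 1.048572
Growth rate = 1.048572 − 1 = 0.048572 = 4.8572%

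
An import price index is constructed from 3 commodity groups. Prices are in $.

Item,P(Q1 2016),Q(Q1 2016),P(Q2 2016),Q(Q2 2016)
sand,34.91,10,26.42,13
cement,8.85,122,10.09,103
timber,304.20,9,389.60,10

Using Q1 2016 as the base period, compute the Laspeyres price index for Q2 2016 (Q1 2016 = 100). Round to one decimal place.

120.0

Laspeyres price index uses base-period quantities as weights.
ΣP(Q2 2016)·Q(Q1 2016) = 26.42×10 + 10.09×122 + 389.60×9 = 264.2 + 1230.98 + 3506.4 = 5001.58
ΣP(Q1 2016)·Q(Q1 2016) = 34.91×10 + 8.85×122 + 304.20×9 = 349.1 + 1079.7 + 2737.8 = 4166.6
Index = 5001.58 / 4166.6 × 100 = 120.0398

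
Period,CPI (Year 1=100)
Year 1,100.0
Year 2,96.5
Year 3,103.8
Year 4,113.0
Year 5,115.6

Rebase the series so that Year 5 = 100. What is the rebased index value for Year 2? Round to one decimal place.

83.5

Rebased(Year 2) = 96.5 / 115.6 × 100 = 83.4775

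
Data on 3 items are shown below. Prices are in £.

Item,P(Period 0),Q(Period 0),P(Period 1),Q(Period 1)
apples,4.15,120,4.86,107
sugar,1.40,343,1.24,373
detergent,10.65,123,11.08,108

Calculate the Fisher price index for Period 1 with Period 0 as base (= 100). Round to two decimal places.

Laspeyres component (base-period weights):
ΣP(Period 1)Q(Period 0) = 4.86×120 + 1.24×343 + 11.08×123 = 583.2 + 425.32 + 1362.84 = 2371.36
ΣP(Period 0)Q(Period 0) = 4.15×120 + 1.40×343 + 10.65×123 = 498 + 480.2 + 1309.95 = 2288.15
L = 2371.36 / 2288.15 × 100 = 103.6366
Paasche component (current-period weights):
ΣP(Period 1)Q(Period 1) = 4.86×107 + 1.24×373 + 11.08×108 = 520.02 + 462.52 + 1196.64 = 2179.18
ΣP(Period 0)Q(Period 1) = 4.15×107 + 1.40×373 + 10.65×108 = 444.05 + 522.2 + 1150.2 = 2116.45
P = 2179.18 / 2116.45 × 100 = 102.9639
Fisher = √(L × P) = √(103.6366 × 102.9639) = 103.2997

103.30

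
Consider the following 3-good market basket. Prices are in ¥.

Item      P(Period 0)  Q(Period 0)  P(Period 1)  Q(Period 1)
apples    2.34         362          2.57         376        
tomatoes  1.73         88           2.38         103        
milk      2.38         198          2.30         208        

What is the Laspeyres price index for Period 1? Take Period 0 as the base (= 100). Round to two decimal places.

108.47

Laspeyres price index uses base-period quantities as weights.
ΣP(Period 1)·Q(Period 0) = 2.57×362 + 2.38×88 + 2.30×198 = 930.34 + 209.44 + 455.4 = 1595.18
ΣP(Period 0)·Q(Period 0) = 2.34×362 + 1.73×88 + 2.38×198 = 847.08 + 152.24 + 471.24 = 1470.56
Index = 1595.18 / 1470.56 × 100 = 108.4743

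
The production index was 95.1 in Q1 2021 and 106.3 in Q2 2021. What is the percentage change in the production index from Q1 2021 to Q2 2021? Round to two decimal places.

Change = (106.3 − 95.1) / 95.1 × 100
       = 11.2 / 95.1 × 100 = 11.7771%

11.78%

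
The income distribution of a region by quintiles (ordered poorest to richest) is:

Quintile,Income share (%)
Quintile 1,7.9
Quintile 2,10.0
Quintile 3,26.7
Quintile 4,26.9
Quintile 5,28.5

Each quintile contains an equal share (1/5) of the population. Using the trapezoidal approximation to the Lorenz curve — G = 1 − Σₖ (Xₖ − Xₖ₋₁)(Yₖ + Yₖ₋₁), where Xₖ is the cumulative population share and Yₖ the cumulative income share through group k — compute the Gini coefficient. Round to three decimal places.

0.232

Cumulative income shares Yₖ: 0.0790, 0.1790, 0.4460, 0.7150, 1.0000
Σ (Xₖ−Xₖ₋₁)(Yₖ+Yₖ₋₁) = (1/5)(0.0790+0.0000) + (1/5)(0.1790+0.0790) + (1/5)(0.4460+0.1790) + (1/5)(0.7150+0.4460) + (1/5)(1.0000+0.7150)
  = 0.0158 + 0.0516 + 0.1250 + 0.2322 + 0.3430 = 0.7676
G = 1 − 0.7676 = 0.2324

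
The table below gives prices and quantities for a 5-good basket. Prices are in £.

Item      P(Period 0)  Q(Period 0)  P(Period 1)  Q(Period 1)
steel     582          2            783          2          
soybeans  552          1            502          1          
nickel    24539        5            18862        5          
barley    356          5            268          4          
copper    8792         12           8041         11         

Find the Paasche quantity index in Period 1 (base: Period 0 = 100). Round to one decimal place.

Paasche quantity index uses current-period prices as weights.
ΣP(Period 1)·Q(Period 1) = 783×2 + 502×1 + 18862×5 + 268×4 + 8041×11 = 1566 + 502 + 94310 + 1072 + 88451 = 185901
ΣP(Period 1)·Q(Period 0) = 783×2 + 502×1 + 18862×5 + 268×5 + 8041×12 = 1566 + 502 + 94310 + 1340 + 96492 = 194210
Index = 185901 / 194210 × 100 = 95.7216

95.7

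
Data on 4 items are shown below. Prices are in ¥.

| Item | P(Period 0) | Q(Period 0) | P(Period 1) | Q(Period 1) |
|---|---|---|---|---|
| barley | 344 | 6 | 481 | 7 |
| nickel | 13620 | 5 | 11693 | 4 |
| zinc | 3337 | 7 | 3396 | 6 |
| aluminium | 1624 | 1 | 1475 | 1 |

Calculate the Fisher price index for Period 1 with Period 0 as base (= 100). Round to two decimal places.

91.34

Laspeyres component (base-period weights):
ΣP(Period 1)Q(Period 0) = 481×6 + 11693×5 + 3396×7 + 1475×1 = 2886 + 58465 + 23772 + 1475 = 86598
ΣP(Period 0)Q(Period 0) = 344×6 + 13620×5 + 3337×7 + 1624×1 = 2064 + 68100 + 23359 + 1624 = 95147
L = 86598 / 95147 × 100 = 91.0150
Paasche component (current-period weights):
ΣP(Period 1)Q(Period 1) = 481×7 + 11693×4 + 3396×6 + 1475×1 = 3367 + 46772 + 20376 + 1475 = 71990
ΣP(Period 0)Q(Period 1) = 344×7 + 13620×4 + 3337×6 + 1624×1 = 2408 + 54480 + 20022 + 1624 = 78534
P = 71990 / 78534 × 100 = 91.6673
Fisher = √(L × P) = √(91.0150 × 91.6673) = 91.3405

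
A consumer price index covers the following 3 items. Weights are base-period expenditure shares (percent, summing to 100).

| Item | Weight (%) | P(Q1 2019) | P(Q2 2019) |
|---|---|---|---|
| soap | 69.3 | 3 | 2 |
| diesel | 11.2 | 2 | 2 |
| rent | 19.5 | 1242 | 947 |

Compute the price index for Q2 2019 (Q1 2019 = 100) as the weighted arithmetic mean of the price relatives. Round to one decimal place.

72.3

soap: 69.3 × (2/3) = 69.3 × 0.666667 = 46.2000
diesel: 11.2 × (2/2) = 11.2 × 1.000000 = 11.2000
rent: 19.5 × (947/1242) = 19.5 × 0.762480 = 14.8684
Index = Σ wᵢ·(p₁ᵢ/p₀ᵢ) = 46.2000 + 11.2000 + 14.8684 = 72.2684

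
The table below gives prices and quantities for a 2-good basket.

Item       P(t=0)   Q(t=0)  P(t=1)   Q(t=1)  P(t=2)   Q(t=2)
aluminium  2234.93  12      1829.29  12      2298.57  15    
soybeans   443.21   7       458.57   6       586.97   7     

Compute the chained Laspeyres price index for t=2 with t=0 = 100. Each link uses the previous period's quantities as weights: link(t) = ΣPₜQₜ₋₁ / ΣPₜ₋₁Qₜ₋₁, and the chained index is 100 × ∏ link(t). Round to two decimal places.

105.88

Link t=0→t=1:
ΣP(t=1)Q(t=0) = 1829.29×12 + 458.57×7 = 21951.48 + 3209.99 = 25161.47
ΣP(t=0)Q(t=0) = 2234.93×12 + 443.21×7 = 26819.16 + 3102.47 = 29921.63
link = 25161.47/29921.63 = 0.840912
Link t=1→t=2:
ΣP(t=2)Q(t=1) = 2298.57×12 + 586.97×6 = 27582.84 + 3521.82 = 31104.66
ΣP(t=1)Q(t=1) = 1829.29×12 + 458.57×6 = 21951.48 + 2751.42 = 24702.9
link = 31104.66/24702.9 = 1.259150
Chained index = 100 × 0.840912 × 1.259150 = 105.8835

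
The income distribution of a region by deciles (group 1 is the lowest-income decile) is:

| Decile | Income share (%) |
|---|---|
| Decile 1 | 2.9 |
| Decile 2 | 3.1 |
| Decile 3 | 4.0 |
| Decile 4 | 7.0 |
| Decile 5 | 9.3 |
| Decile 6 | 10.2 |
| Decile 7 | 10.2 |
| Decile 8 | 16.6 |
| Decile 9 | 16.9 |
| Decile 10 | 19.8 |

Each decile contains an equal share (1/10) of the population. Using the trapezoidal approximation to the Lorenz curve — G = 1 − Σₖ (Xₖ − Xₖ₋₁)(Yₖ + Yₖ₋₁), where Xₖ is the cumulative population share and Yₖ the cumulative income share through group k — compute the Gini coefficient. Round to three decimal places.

Cumulative income shares Yₖ: 0.0290, 0.0600, 0.1000, 0.1700, 0.2630, 0.3650, 0.4670, 0.6330, 0.8020, 1.0000
Σ (Xₖ−Xₖ₋₁)(Yₖ+Yₖ₋₁) = (1/10)(0.0290+0.0000) + (1/10)(0.0600+0.0290) + (1/10)(0.1000+0.0600) + (1/10)(0.1700+0.1000) + (1/10)(0.2630+0.1700) + (1/10)(0.3650+0.2630) + (1/10)(0.4670+0.3650) + (1/10)(0.6330+0.4670) + (1/10)(0.8020+0.6330) + (1/10)(1.0000+0.8020)
  = 0.0029 + 0.0089 + 0.0160 + 0.0270 + 0.0433 + 0.0628 + 0.0832 + 0.1100 + 0.1435 + 0.1802 = 0.6778
G = 1 − 0.6778 = 0.3222

0.322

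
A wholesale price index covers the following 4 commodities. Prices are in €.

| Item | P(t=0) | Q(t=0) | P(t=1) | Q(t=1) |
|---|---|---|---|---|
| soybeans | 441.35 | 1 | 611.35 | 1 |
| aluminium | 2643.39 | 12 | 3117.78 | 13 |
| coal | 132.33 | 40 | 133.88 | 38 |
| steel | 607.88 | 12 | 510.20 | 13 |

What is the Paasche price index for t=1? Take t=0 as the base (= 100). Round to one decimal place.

Paasche price index uses current-period quantities as weights.
ΣP(t=1)·Q(t=1) = 611.35×1 + 3117.78×13 + 133.88×38 + 510.20×13 = 611.35 + 40531.14 + 5087.44 + 6632.6 = 52862.53
ΣP(t=0)·Q(t=1) = 441.35×1 + 2643.39×13 + 132.33×38 + 607.88×13 = 441.35 + 34364.07 + 5028.54 + 7902.44 = 47736.4
Index = 52862.53 / 47736.4 × 100 = 110.7384

110.7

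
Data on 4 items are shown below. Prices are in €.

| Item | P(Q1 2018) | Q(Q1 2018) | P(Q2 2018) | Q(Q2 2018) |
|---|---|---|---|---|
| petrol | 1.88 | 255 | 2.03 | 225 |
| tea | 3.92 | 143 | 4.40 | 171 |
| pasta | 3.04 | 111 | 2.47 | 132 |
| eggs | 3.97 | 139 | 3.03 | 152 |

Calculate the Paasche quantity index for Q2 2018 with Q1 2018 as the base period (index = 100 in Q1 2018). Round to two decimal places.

Paasche quantity index uses current-period prices as weights.
ΣP(Q2 2018)·Q(Q2 2018) = 2.03×225 + 4.40×171 + 2.47×132 + 3.03×152 = 456.75 + 752.4 + 326.04 + 460.56 = 1995.75
ΣP(Q2 2018)·Q(Q1 2018) = 2.03×255 + 4.40×143 + 2.47×111 + 3.03×139 = 517.65 + 629.2 + 274.17 + 421.17 = 1842.19
Index = 1995.75 / 1842.19 × 100 = 108.3357

108.34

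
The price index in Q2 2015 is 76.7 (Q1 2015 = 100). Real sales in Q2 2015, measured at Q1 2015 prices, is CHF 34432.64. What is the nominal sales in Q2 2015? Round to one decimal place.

Nominal = Real × (Index/100) = 34432.64 × (76.7/100)
        = 34432.64 × 0.767 = 26409.8349

26409.8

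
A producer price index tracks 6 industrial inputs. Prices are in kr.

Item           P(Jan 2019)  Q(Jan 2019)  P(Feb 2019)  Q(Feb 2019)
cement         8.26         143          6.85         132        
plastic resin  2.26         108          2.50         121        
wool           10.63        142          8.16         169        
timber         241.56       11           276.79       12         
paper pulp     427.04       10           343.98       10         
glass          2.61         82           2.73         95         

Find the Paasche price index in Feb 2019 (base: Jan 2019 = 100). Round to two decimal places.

Paasche price index uses current-period quantities as weights.
ΣP(Feb 2019)·Q(Feb 2019) = 6.85×132 + 2.50×121 + 8.16×169 + 276.79×12 + 343.98×10 + 2.73×95 = 904.2 + 302.5 + 1379.04 + 3321.48 + 3439.8 + 259.35 = 9606.37
ΣP(Jan 2019)·Q(Feb 2019) = 8.26×132 + 2.26×121 + 10.63×169 + 241.56×12 + 427.04×10 + 2.61×95 = 1090.32 + 273.46 + 1796.47 + 2898.72 + 4270.4 + 247.95 = 10577.32
Index = 9606.37 / 10577.32 × 100 = 90.8205

90.82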